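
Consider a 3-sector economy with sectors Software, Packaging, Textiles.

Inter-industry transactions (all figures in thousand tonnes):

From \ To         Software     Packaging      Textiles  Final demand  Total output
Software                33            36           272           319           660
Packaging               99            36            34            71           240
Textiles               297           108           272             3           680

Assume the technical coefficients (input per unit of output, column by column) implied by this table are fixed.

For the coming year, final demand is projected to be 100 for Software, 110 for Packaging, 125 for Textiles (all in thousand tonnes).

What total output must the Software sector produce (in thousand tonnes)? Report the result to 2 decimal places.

x_1 = 457.79

Technical coefficients a_ij = z_ij / X_j:
  a_11 = 33/660 = 0.05, a_21 = 99/660 = 0.15, a_31 = 297/660 = 0.45
  a_12 = 36/240 = 0.15, a_22 = 36/240 = 0.15, a_32 = 108/240 = 0.45
  a_13 = 272/680 = 0.40, a_23 = 34/680 = 0.05, a_33 = 272/680 = 0.40
I − A =
  [   0.95    -0.15    -0.40]
  [  -0.15     0.85    -0.05]
  [  -0.45    -0.45     0.60]
Cofactors of I−A, C_ij = (−1)^(i+j)·(minor ij) (rows/columns in the sector order above):
  C_11 = (0.85)(0.60) − (-0.05)(-0.45) = 0.4875
  C_12 = −[(-0.15)(0.60) − (-0.05)(-0.45)] = 0.1125
  C_13 = (-0.15)(-0.45) − (0.85)(-0.45) = 0.4500
  C_21 = −[(-0.15)(0.60) − (-0.40)(-0.45)] = 0.2700
  C_22 = (0.95)(0.60) − (-0.40)(-0.45) = 0.3900
  C_23 = −[(0.95)(-0.45) − (-0.15)(-0.45)] = 0.4950
  C_31 = (-0.15)(-0.05) − (-0.40)(0.85) = 0.3475
  C_32 = −[(0.95)(-0.05) − (-0.40)(-0.15)] = 0.1075
  C_33 = (0.95)(0.85) − (-0.15)(-0.15) = 0.7850
det(I−A) = Σ_j (I−A)_1j·C_1j = (0.95)(0.4875) + (-0.15)(0.1125) + (-0.40)(0.4500) = 0.26625
adj(I−A) = Cᵀ =
  [ 0.4875   0.2700   0.3475]
  [ 0.1125   0.3900   0.1075]
  [ 0.4500   0.4950   0.7850]
(I − A)⁻¹ = adj(I−A) / det(I−A) ≈
  [   1.8310     1.0141     1.3052]
  [   0.4225     1.4648     0.4038]
  [   1.6901     1.8592     2.9484]
x = (I − A)⁻¹ d = adj(I−A)·d / det(I−A), with det(I−A) = 0.26625:
  x_1 = (0.4875·100 + 0.2700·110 + 0.3475·125) / 0.26625 = 121.8875 / 0.26625 ≈ 457.79
  x_2 = (0.1125·100 + 0.3900·110 + 0.1075·125) / 0.26625 = 67.5875 / 0.26625 ≈ 253.85
  x_3 = (0.4500·100 + 0.4950·110 + 0.7850·125) / 0.26625 = 197.575 / 0.26625 ≈ 742.07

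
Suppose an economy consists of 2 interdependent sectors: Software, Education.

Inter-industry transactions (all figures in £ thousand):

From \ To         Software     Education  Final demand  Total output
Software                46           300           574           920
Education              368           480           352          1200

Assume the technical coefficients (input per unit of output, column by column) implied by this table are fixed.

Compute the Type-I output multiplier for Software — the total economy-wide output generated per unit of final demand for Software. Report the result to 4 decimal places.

Technical coefficients a_ij = z_ij / X_j:
  a_SS = 46/920 = 0.05, a_ES = 368/920 = 0.40
  a_SE = 300/1200 = 0.25, a_EE = 480/1200 = 0.40
I − A =
  [   0.95    -0.25]
  [  -0.40     0.60]
det(I−A) = (0.95)(0.60) − (-0.25)(-0.40) = 0.4700
adj(I−A) = [[0.60, 0.25], [0.40, 0.95]]
(I − A)⁻¹ = adj(I−A) / det(I−A) ≈
  [   1.27660     0.53191]
  [   0.85106     2.02128]
The output multiplier for sector j is the column-j sum of the Leontief inverse (I − A)⁻¹ = adj(I−A) / det(I−A).
Column S of adj(I−A): (0.60, 0.40); det(I−A) = 0.4700.
m_S = (0.60 + 0.40) / 0.4700 = 1.00 / 0.4700 ≈ 2.1277.

m_S = 2.1277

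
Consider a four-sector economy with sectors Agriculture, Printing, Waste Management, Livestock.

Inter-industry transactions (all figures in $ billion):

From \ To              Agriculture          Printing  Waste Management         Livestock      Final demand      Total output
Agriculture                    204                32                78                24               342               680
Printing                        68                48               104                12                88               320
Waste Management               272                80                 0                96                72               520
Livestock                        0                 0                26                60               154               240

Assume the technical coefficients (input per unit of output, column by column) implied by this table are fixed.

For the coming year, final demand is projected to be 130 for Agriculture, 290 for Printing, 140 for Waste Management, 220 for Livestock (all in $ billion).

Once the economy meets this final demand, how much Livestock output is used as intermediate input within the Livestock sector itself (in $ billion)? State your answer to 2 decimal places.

z_44 = 83.09

Technical coefficients a_ij = z_ij / X_j:
  a_11 = 204/680 = 0.30, a_21 = 68/680 = 0.10, a_31 = 272/680 = 0.40, a_41 = 0/680 = 0.00
  a_12 = 32/320 = 0.10, a_22 = 48/320 = 0.15, a_32 = 80/320 = 0.25, a_42 = 0/320 = 0.00
  a_13 = 78/520 = 0.15, a_23 = 104/520 = 0.20, a_33 = 0/520 = 0.00, a_43 = 26/520 = 0.05
  a_14 = 24/240 = 0.10, a_24 = 12/240 = 0.05, a_34 = 96/240 = 0.40, a_44 = 60/240 = 0.25
I − A =
  [   0.70    -0.10    -0.15    -0.10]
  [  -0.10     0.85    -0.20    -0.05]
  [  -0.40    -0.25     1.00    -0.40]
  [   0.00     0.00    -0.05     0.75]
Compute the cofactors C_ij = (−1)^(i+j)·(3×3 minor ij) of I−A; the adjugate is their transpose:
adj(I−A) = Cᵀ =
  [ 0.582375   0.102375   0.115125   0.145875]
  [ 0.134000   0.464000   0.118500   0.112000]
  [ 0.273750   0.161250   0.438750   0.281250]
  [ 0.018250   0.010750   0.029250   0.487250]
det(I−A) = Σ_j (I−A)_1j·C_1j = (0.70)(0.582375) + (-0.10)(0.134000) + (-0.15)(0.273750) + (-0.10)(0.018250) = 0.351375
(I − A)⁻¹ = adj(I−A) / det(I−A) ≈
  [   1.6574     0.2914     0.3276     0.4152]
  [   0.3814     1.3205     0.3372     0.3187]
  [   0.7791     0.4589     1.2487     0.8004]
  [   0.0519     0.0306     0.0832     1.3867]
First solve x = (I − A)⁻¹ d = adj(I−A)·d / det(I−A); in particular x_4 = (0.018250·130 + 0.010750·290 + 0.029250·140 + 0.487250·220) / 0.351375 = 116.78 / 0.351375 ≈ 332.3515.
Intermediate flow from 4 to 4: z_44 = a_44 · x_4 = 0.25 × 116.78 / 0.351375 = 29.195 / 0.351375 ≈ 83.09.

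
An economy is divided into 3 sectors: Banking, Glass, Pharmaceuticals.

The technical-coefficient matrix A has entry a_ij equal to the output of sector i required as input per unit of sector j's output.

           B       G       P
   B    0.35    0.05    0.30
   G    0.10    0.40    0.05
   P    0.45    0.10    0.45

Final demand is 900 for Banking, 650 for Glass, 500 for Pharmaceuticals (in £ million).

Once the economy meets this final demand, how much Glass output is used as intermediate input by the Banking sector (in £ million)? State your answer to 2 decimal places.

I − A =
  [   0.65    -0.05    -0.30]
  [  -0.10     0.60    -0.05]
  [  -0.45    -0.10     0.55]
Cofactors of I−A, C_ij = (−1)^(i+j)·(minor ij) (rows/columns in the sector order above):
  C_11 = (0.60)(0.55) − (-0.05)(-0.10) = 0.3250
  C_12 = −[(-0.10)(0.55) − (-0.05)(-0.45)] = 0.0775
  C_13 = (-0.10)(-0.10) − (0.60)(-0.45) = 0.2800
  C_21 = −[(-0.05)(0.55) − (-0.30)(-0.10)] = 0.0575
  C_22 = (0.65)(0.55) − (-0.30)(-0.45) = 0.2225
  C_23 = −[(0.65)(-0.10) − (-0.05)(-0.45)] = 0.0875
  C_31 = (-0.05)(-0.05) − (-0.30)(0.60) = 0.1825
  C_32 = −[(0.65)(-0.05) − (-0.30)(-0.10)] = 0.0625
  C_33 = (0.65)(0.60) − (-0.05)(-0.10) = 0.3850
det(I−A) = Σ_j (I−A)_1j·C_1j = (0.65)(0.3250) + (-0.05)(0.0775) + (-0.30)(0.2800) = 0.123375
adj(I−A) = Cᵀ =
  [ 0.3250   0.0575   0.1825]
  [ 0.0775   0.2225   0.0625]
  [ 0.2800   0.0875   0.3850]
(I − A)⁻¹ = adj(I−A) / det(I−A) ≈
  [   2.6342     0.4661     1.4792]
  [   0.6282     1.8034     0.5066]
  [   2.2695     0.7092     3.1206]
First solve x = (I − A)⁻¹ d = adj(I−A)·d / det(I−A); in particular x_B = (0.3250·900 + 0.0575·650 + 0.1825·500) / 0.123375 = 421.125 / 0.123375 ≈ 3413.3739.
Intermediate flow from G to B: z_GB = a_GB · x_B = 0.10 × 421.125 / 0.123375 = 42.1125 / 0.123375 ≈ 341.34.

z_GB = 341.34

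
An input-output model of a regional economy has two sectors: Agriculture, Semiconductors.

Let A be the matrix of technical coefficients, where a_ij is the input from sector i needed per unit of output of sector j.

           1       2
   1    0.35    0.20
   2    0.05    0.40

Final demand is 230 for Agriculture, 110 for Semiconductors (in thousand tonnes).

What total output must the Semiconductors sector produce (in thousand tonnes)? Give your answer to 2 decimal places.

x_2 = 218.42

I − A =
  [   0.65    -0.20]
  [  -0.05     0.60]
det(I−A) = (0.65)(0.60) − (-0.20)(-0.05) = 0.3800
adj(I−A) = [[0.60, 0.20], [0.05, 0.65]]
(I − A)⁻¹ = adj(I−A) / det(I−A) ≈
  [   1.5789     0.5263]
  [   0.1316     1.7105]
x = (I − A)⁻¹ d = adj(I−A)·d / det(I−A), with det(I−A) = 0.3800:
  x_1 = (0.60·230 + 0.20·110) / 0.3800 = 160.00 / 0.3800 ≈ 421.05
  x_2 = (0.05·230 + 0.65·110) / 0.3800 = 83.00 / 0.3800 ≈ 218.42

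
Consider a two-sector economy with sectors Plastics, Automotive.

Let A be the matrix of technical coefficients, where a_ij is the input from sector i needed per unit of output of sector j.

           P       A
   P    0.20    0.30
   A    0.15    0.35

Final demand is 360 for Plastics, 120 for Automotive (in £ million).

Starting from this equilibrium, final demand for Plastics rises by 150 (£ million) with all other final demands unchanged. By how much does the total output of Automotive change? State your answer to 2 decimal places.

I − A =
  [   0.80    -0.30]
  [  -0.15     0.65]
det(I−A) = (0.80)(0.65) − (-0.30)(-0.15) = 0.4750
adj(I−A) = [[0.65, 0.30], [0.15, 0.80]]
(I − A)⁻¹ = adj(I−A) / det(I−A) ≈
  [   1.3684     0.6316]
  [   0.3158     1.6842]
Δx = (I − A)⁻¹ Δd with Δd having +150 in the Plastics component and 0 elsewhere.
So Δx_A = L_AP · (+150), where L_AP = adj(I−A)_AP / det(I−A) = 0.15 / 0.4750.
Δx_A = 0.15 × (+150) / 0.4750 = 22.50 / 0.4750 ≈ 47.37.

Δx_A = 47.37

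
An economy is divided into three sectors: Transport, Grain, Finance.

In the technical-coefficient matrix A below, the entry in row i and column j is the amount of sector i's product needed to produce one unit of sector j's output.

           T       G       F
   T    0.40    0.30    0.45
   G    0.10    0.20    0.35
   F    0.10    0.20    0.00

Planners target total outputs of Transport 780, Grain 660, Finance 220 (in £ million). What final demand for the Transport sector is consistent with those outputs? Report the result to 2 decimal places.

I − A =
  [   0.60    -0.30    -0.45]
  [  -0.10     0.80    -0.35]
  [  -0.10    -0.20     1.00]
d = (I − A) x:
  d_T = (+0.60)·780 + (-0.30)·660 + (-0.45)·220 = 171.00
  d_G = (-0.10)·780 + (+0.80)·660 + (-0.35)·220 = 373.00
  d_F = (-0.10)·780 + (-0.20)·660 + (+1.00)·220 = 10.00

d_T = 171.00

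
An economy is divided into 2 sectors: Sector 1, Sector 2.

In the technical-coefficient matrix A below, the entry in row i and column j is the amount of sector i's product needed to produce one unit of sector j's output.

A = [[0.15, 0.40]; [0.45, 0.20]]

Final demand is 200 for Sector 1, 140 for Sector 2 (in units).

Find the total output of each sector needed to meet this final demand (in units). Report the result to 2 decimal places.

x_1 = 432.00, x_2 = 418.00

I − A =
  [   0.85    -0.40]
  [  -0.45     0.80]
det(I−A) = (0.85)(0.80) − (-0.40)(-0.45) = 0.5000
adj(I−A) = [[0.80, 0.40], [0.45, 0.85]]
(I − A)⁻¹ = adj(I−A) / det(I−A) ≈
  [   1.6000     0.8000]
  [   0.9000     1.7000]
x = (I − A)⁻¹ d = adj(I−A)·d / det(I−A), with det(I−A) = 0.5000:
  x_1 = (0.80·200 + 0.40·140) / 0.5000 = 216.00 / 0.5000 = 432.00
  x_2 = (0.45·200 + 0.85·140) / 0.5000 = 209.00 / 0.5000 = 418.00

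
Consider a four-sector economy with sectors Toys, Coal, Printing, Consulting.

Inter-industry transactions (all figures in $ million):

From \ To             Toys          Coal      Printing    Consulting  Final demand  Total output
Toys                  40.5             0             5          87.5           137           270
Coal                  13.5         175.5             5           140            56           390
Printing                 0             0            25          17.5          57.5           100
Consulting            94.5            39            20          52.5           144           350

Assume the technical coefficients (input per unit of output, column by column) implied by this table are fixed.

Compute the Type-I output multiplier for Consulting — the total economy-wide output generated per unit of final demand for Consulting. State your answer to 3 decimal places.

Technical coefficients a_ij = z_ij / X_j:
  a_11 = 40.5/270 = 0.15, a_21 = 13.5/270 = 0.05, a_31 = 0/270 = 0.00, a_41 = 94.5/270 = 0.35
  a_12 = 0/390 = 0.00, a_22 = 175.5/390 = 0.45, a_32 = 0/390 = 0.00, a_42 = 39/390 = 0.10
  a_13 = 5/100 = 0.05, a_23 = 5/100 = 0.05, a_33 = 25/100 = 0.25, a_43 = 20/100 = 0.20
  a_14 = 87.5/350 = 0.25, a_24 = 140/350 = 0.40, a_34 = 17.5/350 = 0.05, a_44 = 52.5/350 = 0.15
I − A =
  [   0.85     0.00    -0.05    -0.25]
  [  -0.05     0.55    -0.05    -0.40]
  [   0.00     0.00     0.75    -0.05]
  [  -0.35    -0.10    -0.20     0.85]
Compute the cofactors C_ij = (−1)^(i+j)·(3×3 minor ij) of I−A; the adjugate is their transpose:
adj(I−A) = Cᵀ =
  [ 0.314875   0.019000   0.050125   0.104500]
  [ 0.137250   0.466875   0.111375   0.266625]
  [ 0.009875   0.004250   0.314000   0.023375]
  [ 0.148125   0.063750   0.107625   0.350625]
det(I−A) = Σ_j (I−A)_1j·C_1j = (0.85)(0.314875) + (0.00)(0.137250) + (-0.05)(0.009875) + (-0.25)(0.148125) = 0.23011875
(I − A)⁻¹ = adj(I−A) / det(I−A) ≈
  [   1.3683     0.0826     0.2178     0.4541]
  [   0.5964     2.0288     0.4840     1.1586]
  [   0.0429     0.0185     1.3645     0.1016]
  [   0.6437     0.2770     0.4677     1.5237]
The output multiplier for sector j is the column-j sum of the Leontief inverse (I − A)⁻¹ = adj(I−A) / det(I−A).
Column 4 of adj(I−A): (0.104500, 0.266625, 0.023375, 0.350625); det(I−A) = 0.23011875.
m_4 = (0.104500 + 0.266625 + 0.023375 + 0.350625) / 0.23011875 = 0.745125 / 0.23011875 ≈ 3.238.

m_4 = 3.238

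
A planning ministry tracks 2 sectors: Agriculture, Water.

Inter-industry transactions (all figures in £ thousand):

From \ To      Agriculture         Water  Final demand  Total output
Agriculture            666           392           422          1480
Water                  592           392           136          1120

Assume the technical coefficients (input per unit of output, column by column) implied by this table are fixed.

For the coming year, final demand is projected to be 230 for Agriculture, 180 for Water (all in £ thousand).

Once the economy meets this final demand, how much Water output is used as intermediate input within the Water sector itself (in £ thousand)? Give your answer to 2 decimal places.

z_WW = 307.36

Technical coefficients a_ij = z_ij / X_j:
  a_AA = 666/1480 = 0.45, a_WA = 592/1480 = 0.40
  a_AW = 392/1120 = 0.35, a_WW = 392/1120 = 0.35
I − A =
  [   0.55    -0.35]
  [  -0.40     0.65]
det(I−A) = (0.55)(0.65) − (-0.35)(-0.40) = 0.2175
adj(I−A) = [[0.65, 0.35], [0.40, 0.55]]
(I − A)⁻¹ = adj(I−A) / det(I−A) ≈
  [   2.9885     1.6092]
  [   1.8391     2.5287]
First solve x = (I − A)⁻¹ d = adj(I−A)·d / det(I−A); in particular x_W = (0.40·230 + 0.55·180) / 0.2175 = 191.00 / 0.2175 ≈ 878.1609.
Intermediate flow from W to W: z_WW = a_WW · x_W = 0.35 × 191.00 / 0.2175 = 66.85 / 0.2175 ≈ 307.36.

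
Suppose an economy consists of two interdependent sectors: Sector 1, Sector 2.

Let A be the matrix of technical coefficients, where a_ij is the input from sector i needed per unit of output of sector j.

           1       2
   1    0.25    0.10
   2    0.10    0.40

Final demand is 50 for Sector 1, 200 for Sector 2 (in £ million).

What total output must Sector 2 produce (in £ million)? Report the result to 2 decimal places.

x_2 = 352.27

I − A =
  [   0.75    -0.10]
  [  -0.10     0.60]
det(I−A) = (0.75)(0.60) − (-0.10)(-0.10) = 0.4400
adj(I−A) = [[0.60, 0.10], [0.10, 0.75]]
(I − A)⁻¹ = adj(I−A) / det(I−A) ≈
  [   1.3636     0.2273]
  [   0.2273     1.7045]
x = (I − A)⁻¹ d = adj(I−A)·d / det(I−A), with det(I−A) = 0.4400:
  x_1 = (0.60·50 + 0.10·200) / 0.4400 = 50.00 / 0.4400 ≈ 113.64
  x_2 = (0.10·50 + 0.75·200) / 0.4400 = 155.00 / 0.4400 ≈ 352.27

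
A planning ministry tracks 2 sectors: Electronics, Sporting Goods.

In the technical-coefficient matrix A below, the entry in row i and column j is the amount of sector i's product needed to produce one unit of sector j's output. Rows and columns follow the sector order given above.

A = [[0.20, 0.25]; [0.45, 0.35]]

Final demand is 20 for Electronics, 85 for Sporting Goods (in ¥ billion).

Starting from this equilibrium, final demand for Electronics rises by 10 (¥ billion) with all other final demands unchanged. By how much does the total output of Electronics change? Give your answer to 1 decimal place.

I − A =
  [   0.80    -0.25]
  [  -0.45     0.65]
det(I−A) = (0.80)(0.65) − (-0.25)(-0.45) = 0.4075
adj(I−A) = [[0.65, 0.25], [0.45, 0.80]]
(I − A)⁻¹ = adj(I−A) / det(I−A) ≈
  [   1.5951     0.6135]
  [   1.1043     1.9632]
Δx = (I − A)⁻¹ Δd with Δd having +10 in the Electronics component and 0 elsewhere.
So Δx_1 = L_11 · (+10), where L_11 = adj(I−A)_11 / det(I−A) = 0.65 / 0.4075.
Δx_1 = 0.65 × (+10) / 0.4075 = 6.50 / 0.4075 ≈ 16.0.

Δx_1 = 16.0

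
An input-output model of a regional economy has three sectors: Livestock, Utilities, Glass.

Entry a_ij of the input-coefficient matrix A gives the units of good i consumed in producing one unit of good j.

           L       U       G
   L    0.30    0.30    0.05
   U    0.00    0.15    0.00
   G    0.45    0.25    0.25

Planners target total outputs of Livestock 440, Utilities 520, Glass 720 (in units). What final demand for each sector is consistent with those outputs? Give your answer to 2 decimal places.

d_L = 116.00, d_U = 442.00, d_G = 212.00

I − A =
  [   0.70    -0.30    -0.05]
  [   0.00     0.85     0.00]
  [  -0.45    -0.25     0.75]
d = (I − A) x:
  d_L = (+0.70)·440 + (-0.30)·520 + (-0.05)·720 = 116.00
  d_U = (+0.00)·440 + (+0.85)·520 + (+0.00)·720 = 442.00
  d_G = (-0.45)·440 + (-0.25)·520 + (+0.75)·720 = 212.00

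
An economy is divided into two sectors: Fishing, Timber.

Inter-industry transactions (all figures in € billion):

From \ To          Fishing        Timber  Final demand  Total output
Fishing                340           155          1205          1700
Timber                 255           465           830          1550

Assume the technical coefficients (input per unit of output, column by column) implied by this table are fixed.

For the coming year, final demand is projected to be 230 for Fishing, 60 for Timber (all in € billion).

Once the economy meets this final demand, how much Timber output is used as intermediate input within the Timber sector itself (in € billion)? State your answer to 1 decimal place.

Technical coefficients a_ij = z_ij / X_j:
  a_11 = 340/1700 = 0.20, a_21 = 255/1700 = 0.15
  a_12 = 155/1550 = 0.10, a_22 = 465/1550 = 0.30
I − A =
  [   0.80    -0.10]
  [  -0.15     0.70]
det(I−A) = (0.80)(0.70) − (-0.10)(-0.15) = 0.5450
adj(I−A) = [[0.70, 0.10], [0.15, 0.80]]
(I − A)⁻¹ = adj(I−A) / det(I−A) ≈
  [   1.2844     0.1835]
  [   0.2752     1.4679]
First solve x = (I − A)⁻¹ d = adj(I−A)·d / det(I−A); in particular x_2 = (0.15·230 + 0.80·60) / 0.5450 = 82.50 / 0.5450 ≈ 151.376.
Intermediate flow from 2 to 2: z_22 = a_22 · x_2 = 0.30 × 82.50 / 0.5450 = 24.75 / 0.5450 ≈ 45.4.

z_22 = 45.4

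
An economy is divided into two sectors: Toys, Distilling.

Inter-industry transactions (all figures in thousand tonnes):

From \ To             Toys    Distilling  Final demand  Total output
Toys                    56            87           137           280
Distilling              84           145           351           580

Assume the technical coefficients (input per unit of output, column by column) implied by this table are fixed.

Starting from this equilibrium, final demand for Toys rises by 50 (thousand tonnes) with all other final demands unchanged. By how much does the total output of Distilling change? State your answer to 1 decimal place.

Δx_D = 27.0

Technical coefficients a_ij = z_ij / X_j:
  a_TT = 56/280 = 0.20, a_DT = 84/280 = 0.30
  a_TD = 87/580 = 0.15, a_DD = 145/580 = 0.25
I − A =
  [   0.80    -0.15]
  [  -0.30     0.75]
det(I−A) = (0.80)(0.75) − (-0.15)(-0.30) = 0.5550
adj(I−A) = [[0.75, 0.15], [0.30, 0.80]]
(I − A)⁻¹ = adj(I−A) / det(I−A) ≈
  [   1.3514     0.2703]
  [   0.5405     1.4414]
Δx = (I − A)⁻¹ Δd with Δd having +50 in the Toys component and 0 elsewhere.
So Δx_D = L_DT · (+50), where L_DT = adj(I−A)_DT / det(I−A) = 0.30 / 0.5550.
Δx_D = 0.30 × (+50) / 0.5550 = 15.00 / 0.5550 ≈ 27.0.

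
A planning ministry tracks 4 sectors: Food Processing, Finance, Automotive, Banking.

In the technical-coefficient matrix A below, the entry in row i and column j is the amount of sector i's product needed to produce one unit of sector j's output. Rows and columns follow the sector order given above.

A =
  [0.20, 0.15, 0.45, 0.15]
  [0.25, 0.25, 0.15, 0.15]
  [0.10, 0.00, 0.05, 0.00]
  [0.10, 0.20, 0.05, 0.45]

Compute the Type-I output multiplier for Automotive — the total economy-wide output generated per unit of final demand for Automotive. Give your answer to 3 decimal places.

I − A =
  [   0.80    -0.15    -0.45    -0.15]
  [  -0.25     0.75    -0.15    -0.15]
  [  -0.10     0.00     0.95     0.00]
  [  -0.10    -0.20    -0.05     0.55]
Compute the cofactors C_ij = (−1)^(i+j)·(3×3 minor ij) of I−A; the adjugate is their transpose:
adj(I−A) = Cᵀ =
  [ 0.363375   0.106875   0.195750   0.128250]
  [ 0.153875   0.378250   0.140250   0.145125]
  [ 0.038250   0.011250   0.264375   0.013500]
  [ 0.125500   0.158000   0.110625   0.498375]
det(I−A) = Σ_j (I−A)_1j·C_1j = (0.80)(0.363375) + (-0.15)(0.153875) + (-0.45)(0.038250) + (-0.15)(0.125500) = 0.23158125
(I − A)⁻¹ = adj(I−A) / det(I−A) ≈
  [   1.5691     0.4615     0.8453     0.5538]
  [   0.6645     1.6333     0.6056     0.6267]
  [   0.1652     0.0486     1.1416     0.0583]
  [   0.5419     0.6823     0.4777     2.1521]
The output multiplier for sector j is the column-j sum of the Leontief inverse (I − A)⁻¹ = adj(I−A) / det(I−A).
Column 3 of adj(I−A): (0.195750, 0.140250, 0.264375, 0.110625); det(I−A) = 0.23158125.
m_3 = (0.195750 + 0.140250 + 0.264375 + 0.110625) / 0.23158125 = 0.711 / 0.23158125 ≈ 3.070.

m_3 = 3.070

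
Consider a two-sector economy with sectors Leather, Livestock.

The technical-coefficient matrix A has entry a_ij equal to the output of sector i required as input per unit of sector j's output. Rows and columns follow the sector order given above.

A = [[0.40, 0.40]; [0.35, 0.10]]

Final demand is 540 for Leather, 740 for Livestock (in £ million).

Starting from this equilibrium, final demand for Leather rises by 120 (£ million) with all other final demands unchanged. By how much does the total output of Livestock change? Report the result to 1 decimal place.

I − A =
  [   0.60    -0.40]
  [  -0.35     0.90]
det(I−A) = (0.60)(0.90) − (-0.40)(-0.35) = 0.4000
adj(I−A) = [[0.90, 0.40], [0.35, 0.60]]
(I − A)⁻¹ = adj(I−A) / det(I−A) ≈
  [   2.2500     1.0000]
  [   0.8750     1.5000]
Δx = (I − A)⁻¹ Δd with Δd having +120 in the Leather component and 0 elsewhere.
So Δx_2 = L_21 · (+120), where L_21 = adj(I−A)_21 / det(I−A) = 0.35 / 0.4000.
Δx_2 = 0.35 × (+120) / 0.4000 = 42.00 / 0.4000 = 105.0.

Δx_2 = 105.0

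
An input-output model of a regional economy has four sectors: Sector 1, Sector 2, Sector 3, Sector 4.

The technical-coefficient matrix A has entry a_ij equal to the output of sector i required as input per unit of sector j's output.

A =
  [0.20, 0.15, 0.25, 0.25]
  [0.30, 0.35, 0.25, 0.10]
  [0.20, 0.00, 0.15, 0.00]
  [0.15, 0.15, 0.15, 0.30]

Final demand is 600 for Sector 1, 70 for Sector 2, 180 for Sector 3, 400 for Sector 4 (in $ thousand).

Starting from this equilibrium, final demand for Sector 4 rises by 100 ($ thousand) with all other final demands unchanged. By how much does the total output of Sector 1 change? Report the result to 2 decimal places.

I − A =
  [   0.80    -0.15    -0.25    -0.25]
  [  -0.30     0.65    -0.25    -0.10]
  [  -0.20     0.00     0.85     0.00]
  [  -0.15    -0.15    -0.15     0.70]
Compute the cofactors C_ij = (−1)^(i+j)·(3×3 minor ij) of I−A; the adjugate is their transpose:
adj(I−A) = Cᵀ =
  [ 0.374000   0.121125   0.172250   0.150875]
  [ 0.229250   0.401625   0.210125   0.139250]
  [ 0.088000   0.028500   0.282625   0.035500]
  [ 0.148125   0.118125   0.142500   0.363750]
det(I−A) = Σ_j (I−A)_1j·C_1j = (0.80)(0.374000) + (-0.15)(0.229250) + (-0.25)(0.088000) + (-0.25)(0.148125) = 0.20578125
(I − A)⁻¹ = adj(I−A) / det(I−A) ≈
  [   1.8175     0.5886     0.8371     0.7332]
  [   1.1140     1.9517     1.0211     0.6767]
  [   0.4276     0.1385     1.3734     0.1725]
  [   0.7198     0.5740     0.6925     1.7677]
Δx = (I − A)⁻¹ Δd with Δd having +100 in the Sector 4 component and 0 elsewhere.
So Δx_1 = L_14 · (+100), where L_14 = adj(I−A)_14 / det(I−A) = 0.150875 / 0.20578125.
Δx_1 = 0.150875 × (+100) / 0.20578125 = 15.0875 / 0.20578125 ≈ 73.32.

Δx_1 = 73.32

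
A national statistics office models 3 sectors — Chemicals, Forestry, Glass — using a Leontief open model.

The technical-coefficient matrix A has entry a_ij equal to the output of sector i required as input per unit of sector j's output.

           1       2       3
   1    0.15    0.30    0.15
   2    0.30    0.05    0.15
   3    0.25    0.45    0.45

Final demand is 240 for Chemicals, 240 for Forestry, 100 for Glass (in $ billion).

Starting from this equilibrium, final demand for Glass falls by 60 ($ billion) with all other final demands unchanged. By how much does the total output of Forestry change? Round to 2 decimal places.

I − A =
  [   0.85    -0.30    -0.15]
  [  -0.30     0.95    -0.15]
  [  -0.25    -0.45     0.55]
Cofactors of I−A, C_ij = (−1)^(i+j)·(minor ij) (rows/columns in the sector order above):
  C_11 = (0.95)(0.55) − (-0.15)(-0.45) = 0.4550
  C_12 = −[(-0.30)(0.55) − (-0.15)(-0.25)] = 0.2025
  C_13 = (-0.30)(-0.45) − (0.95)(-0.25) = 0.3725
  C_21 = −[(-0.30)(0.55) − (-0.15)(-0.45)] = 0.2325
  C_22 = (0.85)(0.55) − (-0.15)(-0.25) = 0.4300
  C_23 = −[(0.85)(-0.45) − (-0.30)(-0.25)] = 0.4575
  C_31 = (-0.30)(-0.15) − (-0.15)(0.95) = 0.1875
  C_32 = −[(0.85)(-0.15) − (-0.15)(-0.30)] = 0.1725
  C_33 = (0.85)(0.95) − (-0.30)(-0.30) = 0.7175
det(I−A) = Σ_j (I−A)_1j·C_1j = (0.85)(0.4550) + (-0.30)(0.2025) + (-0.15)(0.3725) = 0.270125
adj(I−A) = Cᵀ =
  [ 0.4550   0.2325   0.1875]
  [ 0.2025   0.4300   0.1725]
  [ 0.3725   0.4575   0.7175]
(I − A)⁻¹ = adj(I−A) / det(I−A) ≈
  [   1.6844     0.8607     0.6941]
  [   0.7497     1.5919     0.6386]
  [   1.3790     1.6937     2.6562]
Δx = (I − A)⁻¹ Δd with Δd having -60 in the Glass component and 0 elsewhere.
So Δx_2 = L_23 · (-60), where L_23 = adj(I−A)_23 / det(I−A) = 0.1725 / 0.270125.
Δx_2 = 0.1725 × (-60) / 0.270125 = -10.35 / 0.270125 ≈ -38.32.

Δx_2 = -38.32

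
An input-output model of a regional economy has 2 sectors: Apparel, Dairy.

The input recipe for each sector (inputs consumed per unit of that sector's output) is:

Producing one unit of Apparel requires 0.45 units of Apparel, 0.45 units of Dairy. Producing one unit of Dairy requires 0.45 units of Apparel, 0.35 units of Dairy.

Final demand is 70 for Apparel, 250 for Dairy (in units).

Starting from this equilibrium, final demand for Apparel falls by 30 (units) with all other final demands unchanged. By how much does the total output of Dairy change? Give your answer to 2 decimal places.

I − A =
  [   0.55    -0.45]
  [  -0.45     0.65]
det(I−A) = (0.55)(0.65) − (-0.45)(-0.45) = 0.1550
adj(I−A) = [[0.65, 0.45], [0.45, 0.55]]
(I − A)⁻¹ = adj(I−A) / det(I−A) ≈
  [   4.1935     2.9032]
  [   2.9032     3.5484]
Δx = (I − A)⁻¹ Δd with Δd having -30 in the Apparel component and 0 elsewhere.
So Δx_D = L_DA · (-30), where L_DA = adj(I−A)_DA / det(I−A) = 0.45 / 0.1550.
Δx_D = 0.45 × (-30) / 0.1550 = -13.50 / 0.1550 ≈ -87.10.

Δx_D = -87.10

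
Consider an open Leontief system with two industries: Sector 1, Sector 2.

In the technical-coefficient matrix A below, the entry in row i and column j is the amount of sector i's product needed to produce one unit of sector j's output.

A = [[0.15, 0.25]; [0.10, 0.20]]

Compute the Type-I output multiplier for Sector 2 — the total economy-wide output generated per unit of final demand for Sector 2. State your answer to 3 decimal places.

I − A =
  [   0.85    -0.25]
  [  -0.10     0.80]
det(I−A) = (0.85)(0.80) − (-0.25)(-0.10) = 0.6550
adj(I−A) = [[0.80, 0.25], [0.10, 0.85]]
(I − A)⁻¹ = adj(I−A) / det(I−A) ≈
  [   1.2214     0.3817]
  [   0.1527     1.2977]
The output multiplier for sector j is the column-j sum of the Leontief inverse (I − A)⁻¹ = adj(I−A) / det(I−A).
Column 2 of adj(I−A): (0.25, 0.85); det(I−A) = 0.6550.
m_2 = (0.25 + 0.85) / 0.6550 = 1.10 / 0.6550 ≈ 1.679.

m_2 = 1.679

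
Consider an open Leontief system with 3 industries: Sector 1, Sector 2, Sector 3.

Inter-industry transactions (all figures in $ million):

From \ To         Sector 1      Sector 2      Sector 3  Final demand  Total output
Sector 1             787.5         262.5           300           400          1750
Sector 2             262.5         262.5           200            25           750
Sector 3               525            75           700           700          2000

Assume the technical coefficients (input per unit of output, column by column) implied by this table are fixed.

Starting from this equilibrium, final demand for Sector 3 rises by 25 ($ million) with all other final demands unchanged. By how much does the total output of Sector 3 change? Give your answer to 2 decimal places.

Technical coefficients a_ij = z_ij / X_j:
  a_11 = 787.5/1750 = 0.45, a_21 = 262.5/1750 = 0.15, a_31 = 525/1750 = 0.30
  a_12 = 262.5/750 = 0.35, a_22 = 262.5/750 = 0.35, a_32 = 75/750 = 0.10
  a_13 = 300/2000 = 0.15, a_23 = 200/2000 = 0.10, a_33 = 700/2000 = 0.35
I − A =
  [   0.55    -0.35    -0.15]
  [  -0.15     0.65    -0.10]
  [  -0.30    -0.10     0.65]
Cofactors of I−A, C_ij = (−1)^(i+j)·(minor ij) (rows/columns in the sector order above):
  C_11 = (0.65)(0.65) − (-0.10)(-0.10) = 0.4125
  C_12 = −[(-0.15)(0.65) − (-0.10)(-0.30)] = 0.1275
  C_13 = (-0.15)(-0.10) − (0.65)(-0.30) = 0.2100
  C_21 = −[(-0.35)(0.65) − (-0.15)(-0.10)] = 0.2425
  C_22 = (0.55)(0.65) − (-0.15)(-0.30) = 0.3125
  C_23 = −[(0.55)(-0.10) − (-0.35)(-0.30)] = 0.1600
  C_31 = (-0.35)(-0.10) − (-0.15)(0.65) = 0.1325
  C_32 = −[(0.55)(-0.10) − (-0.15)(-0.15)] = 0.0775
  C_33 = (0.55)(0.65) − (-0.35)(-0.15) = 0.3050
det(I−A) = Σ_j (I−A)_1j·C_1j = (0.55)(0.4125) + (-0.35)(0.1275) + (-0.15)(0.2100) = 0.15075
adj(I−A) = Cᵀ =
  [ 0.4125   0.2425   0.1325]
  [ 0.1275   0.3125   0.0775]
  [ 0.2100   0.1600   0.3050]
(I − A)⁻¹ = adj(I−A) / det(I−A) ≈
  [   2.7363     1.6086     0.8789]
  [   0.8458     2.0730     0.5141]
  [   1.3930     1.0614     2.0232]
Δx = (I − A)⁻¹ Δd with Δd having +25 in the Sector 3 component and 0 elsewhere.
So Δx_3 = L_33 · (+25), where L_33 = adj(I−A)_33 / det(I−A) = 0.3050 / 0.15075.
Δx_3 = 0.3050 × (+25) / 0.15075 = 7.625 / 0.15075 ≈ 50.58.

Δx_3 = 50.58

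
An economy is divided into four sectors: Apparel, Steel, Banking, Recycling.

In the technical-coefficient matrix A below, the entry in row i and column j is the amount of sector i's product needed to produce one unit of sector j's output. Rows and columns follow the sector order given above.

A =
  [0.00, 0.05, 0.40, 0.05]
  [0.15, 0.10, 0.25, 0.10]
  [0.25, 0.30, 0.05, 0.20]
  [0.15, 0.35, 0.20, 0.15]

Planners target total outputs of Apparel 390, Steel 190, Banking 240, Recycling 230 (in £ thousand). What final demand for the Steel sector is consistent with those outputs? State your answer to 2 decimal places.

d_2 = 29.50

I − A =
  [   1.00    -0.05    -0.40    -0.05]
  [  -0.15     0.90    -0.25    -0.10]
  [  -0.25    -0.30     0.95    -0.20]
  [  -0.15    -0.35    -0.20     0.85]
d = (I − A) x:
  d_1 = (+1.00)·390 + (-0.05)·190 + (-0.40)·240 + (-0.05)·230 = 273.00
  d_2 = (-0.15)·390 + (+0.90)·190 + (-0.25)·240 + (-0.10)·230 = 29.50
  d_3 = (-0.25)·390 + (-0.30)·190 + (+0.95)·240 + (-0.20)·230 = 27.50
  d_4 = (-0.15)·390 + (-0.35)·190 + (-0.20)·240 + (+0.85)·230 = 22.50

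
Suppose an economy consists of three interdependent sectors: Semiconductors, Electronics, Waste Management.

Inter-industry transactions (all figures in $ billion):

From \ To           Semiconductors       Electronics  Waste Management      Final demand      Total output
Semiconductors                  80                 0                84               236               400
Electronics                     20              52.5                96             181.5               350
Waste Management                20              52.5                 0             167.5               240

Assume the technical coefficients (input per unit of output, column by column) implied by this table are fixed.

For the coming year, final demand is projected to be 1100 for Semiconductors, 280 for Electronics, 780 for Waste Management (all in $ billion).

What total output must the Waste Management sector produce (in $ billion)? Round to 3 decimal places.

Technical coefficients a_ij = z_ij / X_j:
  a_11 = 80/400 = 0.20, a_21 = 20/400 = 0.05, a_31 = 20/400 = 0.05
  a_12 = 0/350 = 0.00, a_22 = 52.5/350 = 0.15, a_32 = 52.5/350 = 0.15
  a_13 = 84/240 = 0.35, a_23 = 96/240 = 0.40, a_33 = 0/240 = 0.00
I − A =
  [   0.80     0.00    -0.35]
  [  -0.05     0.85    -0.40]
  [  -0.05    -0.15     1.00]
Cofactors of I−A, C_ij = (−1)^(i+j)·(minor ij) (rows/columns in the sector order above):
  C_11 = (0.85)(1.00) − (-0.40)(-0.15) = 0.7900
  C_12 = −[(-0.05)(1.00) − (-0.40)(-0.05)] = 0.0700
  C_13 = (-0.05)(-0.15) − (0.85)(-0.05) = 0.0500
  C_21 = −[(0.00)(1.00) − (-0.35)(-0.15)] = 0.0525
  C_22 = (0.80)(1.00) − (-0.35)(-0.05) = 0.7825
  C_23 = −[(0.80)(-0.15) − (0.00)(-0.05)] = 0.1200
  C_31 = (0.00)(-0.40) − (-0.35)(0.85) = 0.2975
  C_32 = −[(0.80)(-0.40) − (-0.35)(-0.05)] = 0.3375
  C_33 = (0.80)(0.85) − (0.00)(-0.05) = 0.6800
det(I−A) = Σ_j (I−A)_1j·C_1j = (0.80)(0.7900) + (0.00)(0.0700) + (-0.35)(0.0500) = 0.6145
adj(I−A) = Cᵀ =
  [ 0.7900   0.0525   0.2975]
  [ 0.0700   0.7825   0.3375]
  [ 0.0500   0.1200   0.6800]
(I − A)⁻¹ = adj(I−A) / det(I−A) ≈
  [   1.2856     0.0854     0.4841]
  [   0.1139     1.2734     0.5492]
  [   0.0814     0.1953     1.1066]
x = (I − A)⁻¹ d = adj(I−A)·d / det(I−A), with det(I−A) = 0.6145:
  x_1 = (0.7900·1100 + 0.0525·280 + 0.2975·780) / 0.6145 = 1115.75 / 0.6145 ≈ 1815.704
  x_2 = (0.0700·1100 + 0.7825·280 + 0.3375·780) / 0.6145 = 559.35 / 0.6145 ≈ 910.252
  x_3 = (0.0500·1100 + 0.1200·280 + 0.6800·780) / 0.6145 = 619.00 / 0.6145 ≈ 1007.323

x_3 = 1007.323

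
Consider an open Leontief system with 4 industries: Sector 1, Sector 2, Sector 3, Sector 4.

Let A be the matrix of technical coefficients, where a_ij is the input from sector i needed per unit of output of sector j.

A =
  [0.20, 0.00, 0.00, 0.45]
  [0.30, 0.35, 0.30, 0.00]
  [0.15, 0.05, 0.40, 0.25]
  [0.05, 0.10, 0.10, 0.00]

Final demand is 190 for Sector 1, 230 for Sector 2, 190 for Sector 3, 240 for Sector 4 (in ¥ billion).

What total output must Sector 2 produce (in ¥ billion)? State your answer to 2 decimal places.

I − A =
  [   0.80     0.00     0.00    -0.45]
  [  -0.30     0.65    -0.30     0.00]
  [  -0.15    -0.05     0.60    -0.25]
  [  -0.05    -0.10    -0.10     1.00]
Compute the cofactors C_ij = (−1)^(i+j)·(3×3 minor ij) of I−A; the adjugate is their transpose:
adj(I−A) = Cᵀ =
  [ 0.351250   0.029250   0.042750   0.168750]
  [ 0.221250   0.439750   0.246750   0.161250]
  [ 0.128125   0.065625   0.491875   0.180625]
  [ 0.052500   0.052000   0.076000   0.300000]
det(I−A) = Σ_j (I−A)_1j·C_1j = (0.80)(0.351250) + (0.00)(0.221250) + (0.00)(0.128125) + (-0.45)(0.052500) = 0.257375
(I − A)⁻¹ = adj(I−A) / det(I−A) ≈
  [   1.3647     0.1136     0.1661     0.6557]
  [   0.8596     1.7086     0.9587     0.6265]
  [   0.4978     0.2550     1.9111     0.7018]
  [   0.2040     0.2020     0.2953     1.1656]
x = (I − A)⁻¹ d = adj(I−A)·d / det(I−A), with det(I−A) = 0.257375:
  x_1 = (0.351250·190 + 0.029250·230 + 0.042750·190 + 0.168750·240) / 0.257375 = 122.0875 / 0.257375 ≈ 474.36
  x_2 = (0.221250·190 + 0.439750·230 + 0.246750·190 + 0.161250·240) / 0.257375 = 228.7625 / 0.257375 ≈ 888.83
  x_3 = (0.128125·190 + 0.065625·230 + 0.491875·190 + 0.180625·240) / 0.257375 = 176.24375 / 0.257375 ≈ 684.77
  x_4 = (0.052500·190 + 0.052000·230 + 0.076000·190 + 0.300000·240) / 0.257375 = 108.375 / 0.257375 ≈ 421.08

x_2 = 888.83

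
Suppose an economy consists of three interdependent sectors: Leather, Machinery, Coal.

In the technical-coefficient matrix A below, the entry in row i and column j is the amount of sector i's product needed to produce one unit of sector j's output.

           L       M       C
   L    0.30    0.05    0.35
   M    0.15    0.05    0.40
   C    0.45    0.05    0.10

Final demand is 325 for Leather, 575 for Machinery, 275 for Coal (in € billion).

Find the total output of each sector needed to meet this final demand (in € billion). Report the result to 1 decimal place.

x_L = 970.6, x_M = 1117.6, x_C = 852.9

I − A =
  [   0.70    -0.05    -0.35]
  [  -0.15     0.95    -0.40]
  [  -0.45    -0.05     0.90]
Cofactors of I−A, C_ij = (−1)^(i+j)·(minor ij) (rows/columns in the sector order above):
  C_11 = (0.95)(0.90) − (-0.40)(-0.05) = 0.8350
  C_12 = −[(-0.15)(0.90) − (-0.40)(-0.45)] = 0.3150
  C_13 = (-0.15)(-0.05) − (0.95)(-0.45) = 0.4350
  C_21 = −[(-0.05)(0.90) − (-0.35)(-0.05)] = 0.0625
  C_22 = (0.70)(0.90) − (-0.35)(-0.45) = 0.4725
  C_23 = −[(0.70)(-0.05) − (-0.05)(-0.45)] = 0.0575
  C_31 = (-0.05)(-0.40) − (-0.35)(0.95) = 0.3525
  C_32 = −[(0.70)(-0.40) − (-0.35)(-0.15)] = 0.3325
  C_33 = (0.70)(0.95) − (-0.05)(-0.15) = 0.6575
det(I−A) = Σ_j (I−A)_1j·C_1j = (0.70)(0.8350) + (-0.05)(0.3150) + (-0.35)(0.4350) = 0.4165
adj(I−A) = Cᵀ =
  [ 0.8350   0.0625   0.3525]
  [ 0.3150   0.4725   0.3325]
  [ 0.4350   0.0575   0.6575]
(I − A)⁻¹ = adj(I−A) / det(I−A) ≈
  [   2.0048     0.1501     0.8463]
  [   0.7563     1.1345     0.7983]
  [   1.0444     0.1381     1.5786]
x = (I − A)⁻¹ d = adj(I−A)·d / det(I−A), with det(I−A) = 0.4165:
  x_L = (0.8350·325 + 0.0625·575 + 0.3525·275) / 0.4165 = 404.25 / 0.4165 ≈ 970.6
  x_M = (0.3150·325 + 0.4725·575 + 0.3325·275) / 0.4165 = 465.50 / 0.4165 ≈ 1117.6
  x_C = (0.4350·325 + 0.0575·575 + 0.6575·275) / 0.4165 = 355.25 / 0.4165 ≈ 852.9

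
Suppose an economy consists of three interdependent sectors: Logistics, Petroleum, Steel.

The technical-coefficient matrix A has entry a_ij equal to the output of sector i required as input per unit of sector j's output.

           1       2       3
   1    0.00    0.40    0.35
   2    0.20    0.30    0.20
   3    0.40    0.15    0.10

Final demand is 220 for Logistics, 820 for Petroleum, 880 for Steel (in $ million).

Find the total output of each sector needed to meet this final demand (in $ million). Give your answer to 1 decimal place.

x_1 = 1951.6, x_2 = 2369.0, x_3 = 2240.0

I − A =
  [   1.00    -0.40    -0.35]
  [  -0.20     0.70    -0.20]
  [  -0.40    -0.15     0.90]
Cofactors of I−A, C_ij = (−1)^(i+j)·(minor ij) (rows/columns in the sector order above):
  C_11 = (0.70)(0.90) − (-0.20)(-0.15) = 0.6000
  C_12 = −[(-0.20)(0.90) − (-0.20)(-0.40)] = 0.2600
  C_13 = (-0.20)(-0.15) − (0.70)(-0.40) = 0.3100
  C_21 = −[(-0.40)(0.90) − (-0.35)(-0.15)] = 0.4125
  C_22 = (1.00)(0.90) − (-0.35)(-0.40) = 0.7600
  C_23 = −[(1.00)(-0.15) − (-0.40)(-0.40)] = 0.3100
  C_31 = (-0.40)(-0.20) − (-0.35)(0.70) = 0.3250
  C_32 = −[(1.00)(-0.20) − (-0.35)(-0.20)] = 0.2700
  C_33 = (1.00)(0.70) − (-0.40)(-0.20) = 0.6200
det(I−A) = Σ_j (I−A)_1j·C_1j = (1.00)(0.6000) + (-0.40)(0.2600) + (-0.35)(0.3100) = 0.3875
adj(I−A) = Cᵀ =
  [ 0.6000   0.4125   0.3250]
  [ 0.2600   0.7600   0.2700]
  [ 0.3100   0.3100   0.6200]
(I − A)⁻¹ = adj(I−A) / det(I−A) ≈
  [   1.5484     1.0645     0.8387]
  [   0.6710     1.9613     0.6968]
  [   0.8000     0.8000     1.6000]
x = (I − A)⁻¹ d = adj(I−A)·d / det(I−A), with det(I−A) = 0.3875:
  x_1 = (0.6000·220 + 0.4125·820 + 0.3250·880) / 0.3875 = 756.25 / 0.3875 ≈ 1951.6
  x_2 = (0.2600·220 + 0.7600·820 + 0.2700·880) / 0.3875 = 918.00 / 0.3875 ≈ 2369.0
  x_3 = (0.3100·220 + 0.3100·820 + 0.6200·880) / 0.3875 = 868.00 / 0.3875 = 2240.0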